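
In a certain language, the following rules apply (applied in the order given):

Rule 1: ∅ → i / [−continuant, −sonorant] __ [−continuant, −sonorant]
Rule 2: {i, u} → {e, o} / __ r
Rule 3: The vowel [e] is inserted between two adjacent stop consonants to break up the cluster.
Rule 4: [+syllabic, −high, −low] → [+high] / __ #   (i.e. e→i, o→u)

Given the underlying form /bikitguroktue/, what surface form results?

Rule 1 (stop-cluster i-epenthesis): /t/ and /g/ form a stop–stop cluster, so [i] is inserted between them. /k/ and /t/ form a stop–stop cluster, so [i] is inserted between them. /bikitguroktue/ → bikitigurokitue.
Rule 2 (pre-rhotic lowering): /u/ is a high vowel immediately before /r/, so it lowers to [o]. /bikitigurokitue/ → bikitigorokitue.
Rule 3 (stop-cluster e-epenthesis): no segment meets the environment; /bikitigorokitue/ is unchanged.
Rule 4 (final vowel raising): /e/ is a mid vowel in word-final position, so it raises to [i]. /bikitigorokitue/ → bikitigorokitui.

bikitigorokitui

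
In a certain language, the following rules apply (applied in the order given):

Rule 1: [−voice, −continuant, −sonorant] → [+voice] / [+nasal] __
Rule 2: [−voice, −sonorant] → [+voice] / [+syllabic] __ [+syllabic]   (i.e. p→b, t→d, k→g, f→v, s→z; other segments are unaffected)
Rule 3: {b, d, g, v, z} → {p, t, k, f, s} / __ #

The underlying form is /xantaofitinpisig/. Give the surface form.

Rule 1 (post-nasal voicing): /t/ is a voiceless stop immediately after the nasal /n/, so it voices to [d]. /p/ is a voiceless stop immediately after the nasal /n/, so it voices to [b]. /xantaofitinpisig/ → xandaofitinbisig.
Rule 2 (intervocalic voicing): /f/ is a voiceless obstruent between vowels /o/ and /i/, so it voices to [v]. /t/ is a voiceless obstruent between vowels /i/ and /i/, so it voices to [d]. /s/ is a voiceless obstruent between vowels /i/ and /i/, so it voices to [z]. /xandaofitinbisig/ → xandaovidinbizig.
Rule 3 (final devoicing): /g/ is a voiced obstruent in word-final position, so it devoices to [k]. /xandaovidinbizig/ → xandaovidinbizik.

xandaovidinbizik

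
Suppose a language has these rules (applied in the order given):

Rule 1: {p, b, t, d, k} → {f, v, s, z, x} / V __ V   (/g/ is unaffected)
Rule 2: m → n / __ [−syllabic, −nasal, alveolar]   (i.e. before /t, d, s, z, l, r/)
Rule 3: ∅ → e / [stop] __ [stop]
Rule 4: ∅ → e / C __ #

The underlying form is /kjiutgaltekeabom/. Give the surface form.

Rule 1 (intervocalic spirantization): /k/ is a stop between vowels /e/ and /e/, so it spirantizes to the fricative [x]. /b/ is a stop between vowels /a/ and /o/, so it spirantizes to the fricative [v]. /kjiutgaltekeabom/ → kjiutgaltexeavom.
Rule 2 (nasal place assimilation): no segment meets the environment; /kjiutgaltexeavom/ is unchanged.
Rule 3 (stop-cluster e-epenthesis): /t/ and /g/ form a stop–stop cluster, so [e] is inserted between them. /kjiutgaltexeavom/ → kjiutegaltexeavom.
Rule 4 (final e-epenthesis): the form ends in the consonant /m/, so [e] is inserted word-finally. /kjiutegaltexeavom/ → kjiutegaltexeavome.

kjiutegaltexeavome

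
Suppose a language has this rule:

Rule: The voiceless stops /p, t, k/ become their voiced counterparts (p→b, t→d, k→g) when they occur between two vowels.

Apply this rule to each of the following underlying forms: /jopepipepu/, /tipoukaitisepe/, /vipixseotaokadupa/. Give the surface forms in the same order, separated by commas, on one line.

/jopepipepu/: /p/ is a voiceless stop between vowels /o/ and /e/, so it voices to [b]. /p/ is a voiceless stop between vowels /e/ and /i/, so it voices to [b]. /p/ is a voiceless stop between vowels /i/ and /e/, so it voices to [b]. /p/ is a voiceless stop between vowels /e/ and /u/, so it voices to [b]. → [jobebibebu].
/tipoukaitisepe/: /p/ is a voiceless stop between vowels /i/ and /o/, so it voices to [b]. /k/ is a voiceless stop between vowels /u/ and /a/, so it voices to [g]. /t/ is a voiceless stop between vowels /i/ and /i/, so it voices to [d]. /p/ is a voiceless stop between vowels /e/ and /e/, so it voices to [b]. → [tibougaidisebe].
/vipixseotaokadupa/: /p/ is a voiceless stop between vowels /i/ and /i/, so it voices to [b]. /t/ is a voiceless stop between vowels /o/ and /a/, so it voices to [d]. /k/ is a voiceless stop between vowels /o/ and /a/, so it voices to [g]. /p/ is a voiceless stop between vowels /u/ and /a/, so it voices to [b]. → [vibixseodaogaduba].

jobebibebu, tibougaidisebe, vibixseodaogaduba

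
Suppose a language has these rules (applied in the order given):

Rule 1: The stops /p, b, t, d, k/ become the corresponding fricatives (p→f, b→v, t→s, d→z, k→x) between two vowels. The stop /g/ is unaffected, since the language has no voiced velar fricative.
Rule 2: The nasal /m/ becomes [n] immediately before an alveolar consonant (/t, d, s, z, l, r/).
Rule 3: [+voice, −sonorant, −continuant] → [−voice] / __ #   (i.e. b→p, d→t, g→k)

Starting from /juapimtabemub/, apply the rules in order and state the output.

Rule 1 (intervocalic spirantization): /p/ is a stop between vowels /a/ and /i/, so it spirantizes to the fricative [f]. /b/ is a stop between vowels /a/ and /e/, so it spirantizes to the fricative [v]. /juapimtabemub/ → juafimtavemub.
Rule 2 (nasal place assimilation): /m/ precedes the alveolar consonant /t/, so it assimilates in place to [n]. /juafimtavemub/ → juafintavemub.
Rule 3 (final devoicing): /b/ is a voiced stop in word-final position, so it devoices to [p]. /juafintavemub/ → juafintavemup.

juafintavemup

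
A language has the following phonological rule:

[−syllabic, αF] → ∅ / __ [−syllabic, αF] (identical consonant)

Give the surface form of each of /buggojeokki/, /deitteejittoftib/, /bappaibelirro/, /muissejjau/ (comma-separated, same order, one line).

bugojeoki, deiteejitoftib, bapaibeliro, muisejau

/buggojeokki/: /gg/ is a geminate; the first /g/ deletes. /kk/ is a geminate; the first /k/ deletes. → [bugojeoki].
/deitteejittoftib/: /tt/ is a geminate; the first /t/ deletes. /tt/ is a geminate; the first /t/ deletes. → [deiteejitoftib].
/bappaibelirro/: /pp/ is a geminate; the first /p/ deletes. /rr/ is a geminate; the first /r/ deletes. → [bapaibeliro].
/muissejjau/: /ss/ is a geminate; the first /s/ deletes. /jj/ is a geminate; the first /j/ deletes. → [muisejau].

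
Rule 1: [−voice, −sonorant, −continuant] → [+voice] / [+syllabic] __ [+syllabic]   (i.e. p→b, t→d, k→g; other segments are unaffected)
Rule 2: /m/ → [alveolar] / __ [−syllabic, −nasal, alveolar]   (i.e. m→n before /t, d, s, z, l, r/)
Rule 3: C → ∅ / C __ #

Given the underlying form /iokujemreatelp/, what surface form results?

Rule 1 (intervocalic voicing): /k/ is a voiceless stop between vowels /o/ and /u/, so it voices to [g]. /t/ is a voiceless stop between vowels /a/ and /e/, so it voices to [d]. /iokujemreatelp/ → iogujemreadelp.
Rule 2 (nasal place assimilation): /m/ precedes the alveolar consonant /r/, so it assimilates in place to [n]. /iogujemreadelp/ → iogujenreadelp.
Rule 3 (final cluster simplification): /p/ is the second consonant of a word-final cluster /lp/, so it deletes. /iogujenreadelp/ → iogujenreadel.

iogujenreadel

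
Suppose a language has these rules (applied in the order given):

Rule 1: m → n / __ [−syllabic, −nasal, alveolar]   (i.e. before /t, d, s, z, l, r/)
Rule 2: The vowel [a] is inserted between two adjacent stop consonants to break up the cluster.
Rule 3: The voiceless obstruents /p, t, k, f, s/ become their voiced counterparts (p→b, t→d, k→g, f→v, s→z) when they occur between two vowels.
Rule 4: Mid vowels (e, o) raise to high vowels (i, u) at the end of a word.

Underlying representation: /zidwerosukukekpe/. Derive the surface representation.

zidwerozugugegabi

Rule 1 (nasal place assimilation): no segment meets the environment; /zidwerosukukekpe/ is unchanged.
Rule 2 (stop-cluster a-epenthesis): /k/ and /p/ form a stop–stop cluster, so [a] is inserted between them. /zidwerosukukekpe/ → zidwerosukukekape.
Rule 3 (intervocalic voicing): /s/ is a voiceless obstruent between vowels /o/ and /u/, so it voices to [z]. /k/ is a voiceless obstruent between vowels /u/ and /u/, so it voices to [g]. /k/ is a voiceless obstruent between vowels /u/ and /e/, so it voices to [g]. /k/ is a voiceless obstruent between vowels /e/ and /a/, so it voices to [g]. /p/ is a voiceless obstruent between vowels /a/ and /e/, so it voices to [b]. /zidwerosukukekape/ → zidwerozugugegabe.
Rule 4 (final vowel raising): /e/ is a mid vowel in word-final position, so it raises to [i]. /zidwerozugugegabe/ → zidwerozugugegabi.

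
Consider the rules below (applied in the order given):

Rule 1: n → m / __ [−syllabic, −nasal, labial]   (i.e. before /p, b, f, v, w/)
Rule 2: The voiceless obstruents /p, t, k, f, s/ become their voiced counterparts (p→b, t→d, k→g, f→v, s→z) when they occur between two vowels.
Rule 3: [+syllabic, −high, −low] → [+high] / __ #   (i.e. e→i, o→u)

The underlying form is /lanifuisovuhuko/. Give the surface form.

Rule 1 (nasal place assimilation): no segment meets the environment; /lanifuisovuhuko/ is unchanged.
Rule 2 (intervocalic voicing): /f/ is a voiceless obstruent between vowels /i/ and /u/, so it voices to [v]. /s/ is a voiceless obstruent between vowels /i/ and /o/, so it voices to [z]. /k/ is a voiceless obstruent between vowels /u/ and /o/, so it voices to [g]. /lanifuisovuhuko/ → lanivuizovuhugo.
Rule 3 (final vowel raising): /o/ is a mid vowel in word-final position, so it raises to [u]. /lanivuizovuhugo/ → lanivuizovuhugu.

lanivuizovuhugu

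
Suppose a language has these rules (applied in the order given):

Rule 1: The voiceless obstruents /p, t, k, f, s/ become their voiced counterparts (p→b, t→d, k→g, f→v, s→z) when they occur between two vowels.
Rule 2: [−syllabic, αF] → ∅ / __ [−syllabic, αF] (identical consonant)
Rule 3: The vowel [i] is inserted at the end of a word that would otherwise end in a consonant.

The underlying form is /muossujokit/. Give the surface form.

Rule 1 (intervocalic voicing): /k/ is a voiceless obstruent between vowels /o/ and /i/, so it voices to [g]. /muossujokit/ → muossujogit.
Rule 2 (degemination): /ss/ is a geminate; the first /s/ deletes. /muossujogit/ → muosujogit.
Rule 3 (final i-epenthesis): the form ends in the consonant /t/, so [i] is inserted word-finally. /muosujogit/ → muosujogiti.

muosujogiti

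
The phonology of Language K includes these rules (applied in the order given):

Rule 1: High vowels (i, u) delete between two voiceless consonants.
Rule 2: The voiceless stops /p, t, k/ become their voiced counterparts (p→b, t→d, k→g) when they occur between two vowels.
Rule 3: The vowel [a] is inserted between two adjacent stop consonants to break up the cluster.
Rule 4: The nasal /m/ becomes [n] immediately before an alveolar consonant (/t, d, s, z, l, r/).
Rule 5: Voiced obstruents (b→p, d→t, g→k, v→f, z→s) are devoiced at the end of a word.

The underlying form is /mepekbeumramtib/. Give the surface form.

Rule 1 (high vowel syncope): no segment meets the environment; /mepekbeumramtib/ is unchanged.
Rule 2 (intervocalic voicing): /p/ is a voiceless stop between vowels /e/ and /e/, so it voices to [b]. /mepekbeumramtib/ → mebekbeumramtib.
Rule 3 (stop-cluster a-epenthesis): /k/ and /b/ form a stop–stop cluster, so [a] is inserted between them. /mebekbeumramtib/ → mebekabeumramtib.
Rule 4 (nasal place assimilation): /m/ precedes the alveolar consonant /r/, so it assimilates in place to [n]. /m/ precedes the alveolar consonant /t/, so it assimilates in place to [n]. /mebekabeumramtib/ → mebekabeunrantib.
Rule 5 (final devoicing): /b/ is a voiced obstruent in word-final position, so it devoices to [p]. /mebekabeunrantib/ → mebekabeunrantip.

mebekabeunrantip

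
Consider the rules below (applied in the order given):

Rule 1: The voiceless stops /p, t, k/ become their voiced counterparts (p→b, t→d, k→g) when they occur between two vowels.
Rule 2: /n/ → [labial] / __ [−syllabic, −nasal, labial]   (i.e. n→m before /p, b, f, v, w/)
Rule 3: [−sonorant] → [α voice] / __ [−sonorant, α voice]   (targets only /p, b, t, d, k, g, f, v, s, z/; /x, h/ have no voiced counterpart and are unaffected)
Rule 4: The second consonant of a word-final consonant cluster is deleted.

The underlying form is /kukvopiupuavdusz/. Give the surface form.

Rule 1 (intervocalic voicing): /p/ is a voiceless stop between vowels /o/ and /i/, so it voices to [b]. /p/ is a voiceless stop between vowels /u/ and /u/, so it voices to [b]. /kukvopiupuavdusz/ → kukvobiubuavdusz.
Rule 2 (nasal place assimilation): no segment meets the environment; /kukvobiubuavdusz/ is unchanged.
Rule 3 (regressive voicing assimilation): /k/ precedes the voiced obstruent /v/, so it voices to [g] by assimilation. /s/ precedes the voiced obstruent /z/, so it voices to [z] by assimilation. /kukvobiubuavdusz/ → kugvobiubuavduzz.
Rule 4 (final cluster simplification): /z/ is the second consonant of a word-final cluster /zz/, so it deletes. /kugvobiubuavduzz/ → kugvobiubuavduz.

kugvobiubuavduz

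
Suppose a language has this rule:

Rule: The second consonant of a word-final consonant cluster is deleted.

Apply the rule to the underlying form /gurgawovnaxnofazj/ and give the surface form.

/j/ is the second consonant of a word-final cluster /zj/, so it deletes.
The other instances of /g/, /r/, /w/, /v/, /n/, /x/, /f/, /z/ do not occur in the required environment and remain unchanged.
Surface form: [gurgawovnaxnofaz].

gurgawovnaxnofaz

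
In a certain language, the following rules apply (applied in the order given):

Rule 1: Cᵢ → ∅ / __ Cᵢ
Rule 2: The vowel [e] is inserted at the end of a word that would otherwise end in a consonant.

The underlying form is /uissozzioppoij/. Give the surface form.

Rule 1 (degemination): /ss/ is a geminate; the first /s/ deletes. /zz/ is a geminate; the first /z/ deletes. /pp/ is a geminate; the first /p/ deletes. /uissozzioppoij/ → uisoziopoij.
Rule 2 (final e-epenthesis): the form ends in the consonant /j/, so [e] is inserted word-finally. /uisoziopoij/ → uisoziopoije.

uisoziopoije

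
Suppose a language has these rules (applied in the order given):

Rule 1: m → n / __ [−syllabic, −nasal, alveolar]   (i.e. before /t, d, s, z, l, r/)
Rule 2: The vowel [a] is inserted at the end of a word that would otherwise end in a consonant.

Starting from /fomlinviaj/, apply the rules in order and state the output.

fonlinviaja

Rule 1 (nasal place assimilation): /m/ precedes the alveolar consonant /l/, so it assimilates in place to [n]. /fomlinviaj/ → fonlinviaj.
Rule 2 (final a-epenthesis): the form ends in the consonant /j/, so [a] is inserted word-finally. /fonlinviaj/ → fonlinviaja.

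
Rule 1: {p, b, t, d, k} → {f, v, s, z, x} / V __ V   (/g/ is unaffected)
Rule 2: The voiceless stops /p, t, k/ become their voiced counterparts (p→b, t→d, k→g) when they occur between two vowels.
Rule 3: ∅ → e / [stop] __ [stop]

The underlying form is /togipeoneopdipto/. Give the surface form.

Rule 1 (intervocalic spirantization): /p/ is a stop between vowels /i/ and /e/, so it spirantizes to the fricative [f]. /togipeoneopdipto/ → togifeoneopdipto.
Rule 2 (intervocalic voicing): no segment meets the environment; /togifeoneopdipto/ is unchanged.
Rule 3 (stop-cluster e-epenthesis): /p/ and /d/ form a stop–stop cluster, so [e] is inserted between them. /p/ and /t/ form a stop–stop cluster, so [e] is inserted between them. /togifeoneopdipto/ → togifeoneopedipeto.

togifeoneopedipeto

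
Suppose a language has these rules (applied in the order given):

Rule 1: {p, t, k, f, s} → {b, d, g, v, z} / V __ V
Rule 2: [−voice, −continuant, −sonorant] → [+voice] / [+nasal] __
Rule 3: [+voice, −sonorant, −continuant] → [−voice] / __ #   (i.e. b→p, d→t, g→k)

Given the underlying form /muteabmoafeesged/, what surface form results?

Rule 1 (intervocalic voicing): /t/ is a voiceless obstruent between vowels /u/ and /e/, so it voices to [d]. /f/ is a voiceless obstruent between vowels /a/ and /e/, so it voices to [v]. /muteabmoafeesged/ → mudeabmoaveesged.
Rule 2 (post-nasal voicing): no segment meets the environment; /mudeabmoaveesged/ is unchanged.
Rule 3 (final devoicing): /d/ is a voiced stop in word-final position, so it devoices to [t]. /mudeabmoaveesged/ → mudeabmoaveesget.

mudeabmoaveesget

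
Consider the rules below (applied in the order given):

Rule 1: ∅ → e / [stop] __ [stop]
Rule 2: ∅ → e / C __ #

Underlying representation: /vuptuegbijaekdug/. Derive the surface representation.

Rule 1 (stop-cluster e-epenthesis): /p/ and /t/ form a stop–stop cluster, so [e] is inserted between them. /g/ and /b/ form a stop–stop cluster, so [e] is inserted between them. /k/ and /d/ form a stop–stop cluster, so [e] is inserted between them. /vuptuegbijaekdug/ → vupetuegebijaekedug.
Rule 2 (final e-epenthesis): the form ends in the consonant /g/, so [e] is inserted word-finally. /vupetuegebijaekedug/ → vupetuegebijaekeduge.

vupetuegebijaekeduge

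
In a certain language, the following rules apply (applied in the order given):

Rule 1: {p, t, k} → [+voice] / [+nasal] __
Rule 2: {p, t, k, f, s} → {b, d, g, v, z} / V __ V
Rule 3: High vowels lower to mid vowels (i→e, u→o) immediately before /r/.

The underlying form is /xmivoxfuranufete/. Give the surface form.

Rule 1 (post-nasal voicing): no segment meets the environment; /xmivoxfuranufete/ is unchanged.
Rule 2 (intervocalic voicing): /f/ is a voiceless obstruent between vowels /u/ and /e/, so it voices to [v]. /t/ is a voiceless obstruent between vowels /e/ and /e/, so it voices to [d]. /xmivoxfuranufete/ → xmivoxfuranuvede.
Rule 3 (pre-rhotic lowering): /u/ is a high vowel immediately before /r/, so it lowers to [o]. /xmivoxfuranuvede/ → xmivoxforanuvede.

xmivoxforanuvede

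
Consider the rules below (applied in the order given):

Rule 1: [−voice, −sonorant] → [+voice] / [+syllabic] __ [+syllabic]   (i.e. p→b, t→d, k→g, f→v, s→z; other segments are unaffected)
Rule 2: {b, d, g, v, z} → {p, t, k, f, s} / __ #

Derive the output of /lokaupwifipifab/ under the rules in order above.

Rule 1 (intervocalic voicing): /k/ is a voiceless obstruent between vowels /o/ and /a/, so it voices to [g]. /f/ is a voiceless obstruent between vowels /i/ and /i/, so it voices to [v]. /p/ is a voiceless obstruent between vowels /i/ and /i/, so it voices to [b]. /f/ is a voiceless obstruent between vowels /i/ and /a/, so it voices to [v]. /lokaupwifipifab/ → logaupwivibivab.
Rule 2 (final devoicing): /b/ is a voiced obstruent in word-final position, so it devoices to [p]. /logaupwivibivab/ → logaupwivibivap.

logaupwivibivap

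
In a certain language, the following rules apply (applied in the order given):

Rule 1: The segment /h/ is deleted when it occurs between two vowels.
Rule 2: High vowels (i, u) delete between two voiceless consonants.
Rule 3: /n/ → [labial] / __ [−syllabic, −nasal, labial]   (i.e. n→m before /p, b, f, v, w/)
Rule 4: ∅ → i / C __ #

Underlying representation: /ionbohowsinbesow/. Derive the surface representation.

Rule 1 (intervocalic h-deletion): /h/ occurs between vowels /o/ and /o/, so it deletes. /ionbohowsinbesow/ → ionboowsinbesow.
Rule 2 (high vowel syncope): no segment meets the environment; /ionboowsinbesow/ is unchanged.
Rule 3 (nasal place assimilation): /n/ precedes the labial consonant /b/, so it assimilates in place to [m]. /n/ precedes the labial consonant /b/, so it assimilates in place to [m]. /ionboowsinbesow/ → iomboowsimbesow.
Rule 4 (final i-epenthesis): the form ends in the consonant /w/, so [i] is inserted word-finally. /iomboowsimbesow/ → iomboowsimbesowi.

iomboowsimbesowi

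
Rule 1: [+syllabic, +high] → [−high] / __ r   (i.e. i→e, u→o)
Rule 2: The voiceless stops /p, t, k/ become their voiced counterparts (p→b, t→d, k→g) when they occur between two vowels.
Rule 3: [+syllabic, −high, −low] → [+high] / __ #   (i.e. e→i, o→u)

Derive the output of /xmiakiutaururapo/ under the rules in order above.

xmiagiudaororabu

Rule 1 (pre-rhotic lowering): /u/ is a high vowel immediately before /r/, so it lowers to [o]. /u/ is a high vowel immediately before /r/, so it lowers to [o]. /xmiakiutaururapo/ → xmiakiutaororapo.
Rule 2 (intervocalic voicing): /k/ is a voiceless stop between vowels /a/ and /i/, so it voices to [g]. /t/ is a voiceless stop between vowels /u/ and /a/, so it voices to [d]. /p/ is a voiceless stop between vowels /a/ and /o/, so it voices to [b]. /xmiakiutaororapo/ → xmiagiudaororabo.
Rule 3 (final vowel raising): /o/ is a mid vowel in word-final position, so it raises to [u]. /xmiagiudaororabo/ → xmiagiudaororabu.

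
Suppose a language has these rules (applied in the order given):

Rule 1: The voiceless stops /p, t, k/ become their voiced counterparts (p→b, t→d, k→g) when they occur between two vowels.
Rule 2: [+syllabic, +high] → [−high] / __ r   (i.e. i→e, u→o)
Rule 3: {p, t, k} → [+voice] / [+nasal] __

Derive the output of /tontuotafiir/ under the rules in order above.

tonduodafier

Rule 1 (intervocalic voicing): /t/ is a voiceless stop between vowels /o/ and /a/, so it voices to [d]. /tontuotafiir/ → tontuodafiir.
Rule 2 (pre-rhotic lowering): /i/ is a high vowel immediately before /r/, so it lowers to [e]. /tontuodafiir/ → tontuodafier.
Rule 3 (post-nasal voicing): /t/ is a voiceless stop immediately after the nasal /n/, so it voices to [d]. /tontuodafier/ → tonduodafier.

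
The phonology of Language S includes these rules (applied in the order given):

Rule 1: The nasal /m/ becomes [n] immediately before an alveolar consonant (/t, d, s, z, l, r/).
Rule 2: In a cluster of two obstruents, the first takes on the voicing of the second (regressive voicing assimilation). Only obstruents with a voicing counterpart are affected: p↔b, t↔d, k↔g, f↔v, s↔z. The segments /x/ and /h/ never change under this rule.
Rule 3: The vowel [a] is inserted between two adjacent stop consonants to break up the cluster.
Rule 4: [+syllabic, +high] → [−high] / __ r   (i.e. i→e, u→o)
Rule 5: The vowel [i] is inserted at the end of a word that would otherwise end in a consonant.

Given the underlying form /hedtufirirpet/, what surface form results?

Rule 1 (nasal place assimilation): no segment meets the environment; /hedtufirirpet/ is unchanged.
Rule 2 (regressive voicing assimilation): /d/ precedes the voiceless obstruent /t/, so it devoices to [t] by assimilation. /hedtufirirpet/ → hettufirirpet.
Rule 3 (stop-cluster a-epenthesis): /t/ and /t/ form a stop–stop cluster, so [a] is inserted between them. /hettufirirpet/ → hetatufirirpet.
Rule 4 (pre-rhotic lowering): /i/ is a high vowel immediately before /r/, so it lowers to [e]. /i/ is a high vowel immediately before /r/, so it lowers to [e]. /hetatufirirpet/ → hetatufererpet.
Rule 5 (final i-epenthesis): the form ends in the consonant /t/, so [i] is inserted word-finally. /hetatufererpet/ → hetatufererpeti.

hetatufererpeti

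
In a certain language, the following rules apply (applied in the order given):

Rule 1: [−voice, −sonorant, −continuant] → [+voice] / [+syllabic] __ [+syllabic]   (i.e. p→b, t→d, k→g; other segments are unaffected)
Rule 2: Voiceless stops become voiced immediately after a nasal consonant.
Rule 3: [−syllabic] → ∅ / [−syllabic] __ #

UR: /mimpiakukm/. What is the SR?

Rule 1 (intervocalic voicing): /k/ is a voiceless stop between vowels /a/ and /u/, so it voices to [g]. /mimpiakukm/ → mimpiagukm.
Rule 2 (post-nasal voicing): /p/ is a voiceless stop immediately after the nasal /m/, so it voices to [b]. /mimpiagukm/ → mimbiagukm.
Rule 3 (final cluster simplification): /m/ is the second consonant of a word-final cluster /km/, so it deletes. /mimbiagukm/ → mimbiaguk.

mimbiaguk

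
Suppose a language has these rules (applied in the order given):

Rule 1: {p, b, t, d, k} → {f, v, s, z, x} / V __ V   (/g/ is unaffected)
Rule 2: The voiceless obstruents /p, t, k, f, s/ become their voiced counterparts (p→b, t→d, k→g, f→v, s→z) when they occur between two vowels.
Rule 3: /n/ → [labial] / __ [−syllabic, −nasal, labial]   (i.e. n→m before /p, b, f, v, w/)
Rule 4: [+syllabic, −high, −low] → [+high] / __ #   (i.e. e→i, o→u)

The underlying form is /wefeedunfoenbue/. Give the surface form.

weveezumfoembui

Rule 1 (intervocalic spirantization): /d/ is a stop between vowels /e/ and /u/, so it spirantizes to the fricative [z]. /wefeedunfoenbue/ → wefeezunfoenbue.
Rule 2 (intervocalic voicing): /f/ is a voiceless obstruent between vowels /e/ and /e/, so it voices to [v]. /wefeezunfoenbue/ → weveezunfoenbue.
Rule 3 (nasal place assimilation): /n/ precedes the labial consonant /f/, so it assimilates in place to [m]. /n/ precedes the labial consonant /b/, so it assimilates in place to [m]. /weveezunfoenbue/ → weveezumfoembue.
Rule 4 (final vowel raising): /e/ is a mid vowel in word-final position, so it raises to [i]. /weveezumfoembue/ → weveezumfoembui.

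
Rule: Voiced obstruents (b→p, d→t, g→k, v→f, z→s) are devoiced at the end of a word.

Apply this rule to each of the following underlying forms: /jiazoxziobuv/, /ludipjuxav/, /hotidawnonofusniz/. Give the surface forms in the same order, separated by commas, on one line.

jiazoxziobuf, ludipjuxaf, hotidawnonofusnis

/jiazoxziobuv/: /v/ is a voiced obstruent in word-final position, so it devoices to [f]. → [jiazoxziobuf].
/ludipjuxav/: /v/ is a voiced obstruent in word-final position, so it devoices to [f]. → [ludipjuxaf].
/hotidawnonofusniz/: /z/ is a voiced obstruent in word-final position, so it devoices to [s]. → [hotidawnonofusnis].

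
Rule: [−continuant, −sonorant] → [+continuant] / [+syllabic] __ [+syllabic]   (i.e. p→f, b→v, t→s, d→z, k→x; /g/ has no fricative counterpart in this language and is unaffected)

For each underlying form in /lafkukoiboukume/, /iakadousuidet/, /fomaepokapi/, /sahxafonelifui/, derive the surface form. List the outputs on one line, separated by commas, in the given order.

lafkuxoivouxume, iaxazousuizet, fomaefoxafi, sahxafonelifui

/lafkukoiboukume/: /k/ is a stop between vowels /u/ and /o/, so it spirantizes to the fricative [x]. /b/ is a stop between vowels /i/ and /o/, so it spirantizes to the fricative [v]. /k/ is a stop between vowels /u/ and /u/, so it spirantizes to the fricative [x]. → [lafkuxoivouxume].
/iakadousuidet/: /k/ is a stop between vowels /a/ and /a/, so it spirantizes to the fricative [x]. /d/ is a stop between vowels /a/ and /o/, so it spirantizes to the fricative [z]. /d/ is a stop between vowels /i/ and /e/, so it spirantizes to the fricative [z]. → [iaxazousuizet].
/fomaepokapi/: /p/ is a stop between vowels /e/ and /o/, so it spirantizes to the fricative [f]. /k/ is a stop between vowels /o/ and /a/, so it spirantizes to the fricative [x]. /p/ is a stop between vowels /a/ and /i/, so it spirantizes to the fricative [f]. → [fomaefoxafi].
/sahxafonelifui/: the rule's environment is not met; surfaces unchanged as [sahxafonelifui].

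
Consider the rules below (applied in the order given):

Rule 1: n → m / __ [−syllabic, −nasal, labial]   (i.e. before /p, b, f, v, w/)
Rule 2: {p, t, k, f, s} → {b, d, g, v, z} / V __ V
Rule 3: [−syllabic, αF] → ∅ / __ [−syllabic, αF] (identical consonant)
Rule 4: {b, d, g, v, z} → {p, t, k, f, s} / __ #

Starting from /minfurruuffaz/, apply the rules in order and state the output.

mimfuruufas

Rule 1 (nasal place assimilation): /n/ precedes the labial consonant /f/, so it assimilates in place to [m]. /minfurruuffaz/ → mimfurruuffaz.
Rule 2 (intervocalic voicing): no segment meets the environment; /mimfurruuffaz/ is unchanged.
Rule 3 (degemination): /rr/ is a geminate; the first /r/ deletes. /ff/ is a geminate; the first /f/ deletes. /mimfurruuffaz/ → mimfuruufaz.
Rule 4 (final devoicing): /z/ is a voiced obstruent in word-final position, so it devoices to [s]. /mimfuruufaz/ → mimfuruufas.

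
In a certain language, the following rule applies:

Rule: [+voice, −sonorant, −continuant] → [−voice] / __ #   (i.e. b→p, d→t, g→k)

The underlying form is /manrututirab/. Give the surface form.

manrututirap

/b/ is a voiced stop in word-final position, so it devoices to [p].
Surface form: [manrututirap].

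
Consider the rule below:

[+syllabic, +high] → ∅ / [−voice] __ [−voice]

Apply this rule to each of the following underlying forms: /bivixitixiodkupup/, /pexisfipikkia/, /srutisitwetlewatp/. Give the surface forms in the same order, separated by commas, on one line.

/bivixitixiodkupup/: /i/ is a high vowel flanked by voiceless consonants /x/ and /t/, so it deletes. /i/ is a high vowel flanked by voiceless consonants /t/ and /x/, so it deletes. /u/ is a high vowel flanked by voiceless consonants /k/ and /p/, so it deletes. /u/ is a high vowel flanked by voiceless consonants /p/ and /p/, so it deletes. → [bivixtxiodkpp].
/pexisfipikkia/: /i/ is a high vowel flanked by voiceless consonants /x/ and /s/, so it deletes. /i/ is a high vowel flanked by voiceless consonants /f/ and /p/, so it deletes. /i/ is a high vowel flanked by voiceless consonants /p/ and /k/, so it deletes. → [pexsfpkkia].
/srutisitwetlewatp/: /i/ is a high vowel flanked by voiceless consonants /t/ and /s/, so it deletes. /i/ is a high vowel flanked by voiceless consonants /s/ and /t/, so it deletes. → [srutstwetlewatp].

bivixtxiodkpp, pexsfpkkia, srutstwetlewatp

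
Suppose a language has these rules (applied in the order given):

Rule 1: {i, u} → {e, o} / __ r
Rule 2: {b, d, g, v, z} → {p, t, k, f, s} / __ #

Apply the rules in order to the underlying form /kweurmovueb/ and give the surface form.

Rule 1 (pre-rhotic lowering): /u/ is a high vowel immediately before /r/, so it lowers to [o]. /kweurmovueb/ → kweormovueb.
Rule 2 (final devoicing): /b/ is a voiced obstruent in word-final position, so it devoices to [p]. /kweormovueb/ → kweormovuep.

kweormovuep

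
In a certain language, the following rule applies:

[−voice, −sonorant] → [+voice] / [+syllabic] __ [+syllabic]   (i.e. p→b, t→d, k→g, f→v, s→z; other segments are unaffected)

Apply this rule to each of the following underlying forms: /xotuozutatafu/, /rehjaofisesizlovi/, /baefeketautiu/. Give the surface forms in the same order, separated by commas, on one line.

xoduozudadavu, rehjaovizezizlovi, baevegedaudiu

/xotuozutatafu/: /t/ is a voiceless obstruent between vowels /o/ and /u/, so it voices to [d]. /t/ is a voiceless obstruent between vowels /u/ and /a/, so it voices to [d]. /t/ is a voiceless obstruent between vowels /a/ and /a/, so it voices to [d]. /f/ is a voiceless obstruent between vowels /a/ and /u/, so it voices to [v]. → [xoduozudadavu].
/rehjaofisesizlovi/: /f/ is a voiceless obstruent between vowels /o/ and /i/, so it voices to [v]. /s/ is a voiceless obstruent between vowels /i/ and /e/, so it voices to [z]. /s/ is a voiceless obstruent between vowels /e/ and /i/, so it voices to [z]. → [rehjaovizezizlovi].
/baefeketautiu/: /f/ is a voiceless obstruent between vowels /e/ and /e/, so it voices to [v]. /k/ is a voiceless obstruent between vowels /e/ and /e/, so it voices to [g]. /t/ is a voiceless obstruent between vowels /e/ and /a/, so it voices to [d]. /t/ is a voiceless obstruent between vowels /u/ and /i/, so it voices to [d]. → [baevegedaudiu].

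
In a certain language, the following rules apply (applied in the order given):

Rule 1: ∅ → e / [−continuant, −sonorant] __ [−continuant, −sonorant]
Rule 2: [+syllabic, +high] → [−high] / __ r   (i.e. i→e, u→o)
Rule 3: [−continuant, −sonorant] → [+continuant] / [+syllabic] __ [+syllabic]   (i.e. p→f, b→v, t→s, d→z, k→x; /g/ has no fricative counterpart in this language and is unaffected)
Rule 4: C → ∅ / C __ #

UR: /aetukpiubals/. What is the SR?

Rule 1 (stop-cluster e-epenthesis): /k/ and /p/ form a stop–stop cluster, so [e] is inserted between them. /aetukpiubals/ → aetukepiubals.
Rule 2 (pre-rhotic lowering): no segment meets the environment; /aetukepiubals/ is unchanged.
Rule 3 (intervocalic spirantization): /t/ is a stop between vowels /e/ and /u/, so it spirantizes to the fricative [s]. /k/ is a stop between vowels /u/ and /e/, so it spirantizes to the fricative [x]. /p/ is a stop between vowels /e/ and /i/, so it spirantizes to the fricative [f]. /b/ is a stop between vowels /u/ and /a/, so it spirantizes to the fricative [v]. /aetukepiubals/ → aesuxefiuvals.
Rule 4 (final cluster simplification): /s/ is the second consonant of a word-final cluster /ls/, so it deletes. /aesuxefiuvals/ → aesuxefiuval.

aesuxefiuval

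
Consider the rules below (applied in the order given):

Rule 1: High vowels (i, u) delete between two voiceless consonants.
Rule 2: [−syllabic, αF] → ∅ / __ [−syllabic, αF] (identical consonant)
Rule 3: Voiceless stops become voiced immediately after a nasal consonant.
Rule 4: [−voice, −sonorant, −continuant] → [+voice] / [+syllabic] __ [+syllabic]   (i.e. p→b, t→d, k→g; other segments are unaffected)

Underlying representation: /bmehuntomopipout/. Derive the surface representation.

Rule 1 (high vowel syncope): /i/ is a high vowel flanked by voiceless consonants /p/ and /p/, so it deletes. /bmehuntomopipout/ → bmehuntomoppout.
Rule 2 (degemination): /pp/ is a geminate; the first /p/ deletes. /bmehuntomoppout/ → bmehuntomopout.
Rule 3 (post-nasal voicing): /t/ is a voiceless stop immediately after the nasal /n/, so it voices to [d]. /bmehuntomopout/ → bmehundomopout.
Rule 4 (intervocalic voicing): /p/ is a voiceless stop between vowels /o/ and /o/, so it voices to [b]. /bmehundomopout/ → bmehundomobout.

bmehundomobout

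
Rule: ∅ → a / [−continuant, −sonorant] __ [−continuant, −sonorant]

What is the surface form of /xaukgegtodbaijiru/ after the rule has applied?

/k/ and /g/ form a stop–stop cluster, so [a] is inserted between them.
/g/ and /t/ form a stop–stop cluster, so [a] is inserted between them.
/d/ and /b/ form a stop–stop cluster, so [a] is inserted between them.
Surface form: [xaukagegatodabaijiru].

xaukagegatodabaijiru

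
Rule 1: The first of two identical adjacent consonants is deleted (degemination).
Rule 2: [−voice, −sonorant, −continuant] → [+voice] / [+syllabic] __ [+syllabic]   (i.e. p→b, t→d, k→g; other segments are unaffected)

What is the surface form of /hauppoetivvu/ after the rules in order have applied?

hauboedivu

Rule 1 (degemination): /pp/ is a geminate; the first /p/ deletes. /vv/ is a geminate; the first /v/ deletes. /hauppoetivvu/ → haupoetivu.
Rule 2 (intervocalic voicing): /p/ is a voiceless stop between vowels /u/ and /o/, so it voices to [b]. /t/ is a voiceless stop between vowels /e/ and /i/, so it voices to [d]. /haupoetivu/ → hauboedivu.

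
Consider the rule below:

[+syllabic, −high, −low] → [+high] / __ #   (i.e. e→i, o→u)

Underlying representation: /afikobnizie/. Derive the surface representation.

afikobnizii

Scanning /afikobnizie/: /o/ at position 5 is not in the conditioning environment; /e/ is a mid vowel in word-final position, so it raises to [i].
Result: [afikobnizii].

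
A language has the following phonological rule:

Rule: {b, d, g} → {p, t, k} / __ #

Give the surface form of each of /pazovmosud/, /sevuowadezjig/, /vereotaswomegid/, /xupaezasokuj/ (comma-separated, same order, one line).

pazovmosut, sevuowadezjik, vereotaswomegit, xupaezasokuj

/pazovmosud/: /d/ is a voiced stop in word-final position, so it devoices to [t]. → [pazovmosut].
/sevuowadezjig/: /g/ is a voiced stop in word-final position, so it devoices to [k]. → [sevuowadezjik].
/vereotaswomegid/: /d/ is a voiced stop in word-final position, so it devoices to [t]. → [vereotaswomegit].
/xupaezasokuj/: the rule's environment is not met; surfaces unchanged as [xupaezasokuj].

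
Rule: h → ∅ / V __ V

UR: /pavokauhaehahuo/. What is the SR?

pavokauaeauo

/h/ occurs between vowels /u/ and /a/, so it deletes.
/h/ occurs between vowels /e/ and /a/, so it deletes.
/h/ occurs between vowels /a/ and /u/, so it deletes.
Surface form: [pavokauaeauo].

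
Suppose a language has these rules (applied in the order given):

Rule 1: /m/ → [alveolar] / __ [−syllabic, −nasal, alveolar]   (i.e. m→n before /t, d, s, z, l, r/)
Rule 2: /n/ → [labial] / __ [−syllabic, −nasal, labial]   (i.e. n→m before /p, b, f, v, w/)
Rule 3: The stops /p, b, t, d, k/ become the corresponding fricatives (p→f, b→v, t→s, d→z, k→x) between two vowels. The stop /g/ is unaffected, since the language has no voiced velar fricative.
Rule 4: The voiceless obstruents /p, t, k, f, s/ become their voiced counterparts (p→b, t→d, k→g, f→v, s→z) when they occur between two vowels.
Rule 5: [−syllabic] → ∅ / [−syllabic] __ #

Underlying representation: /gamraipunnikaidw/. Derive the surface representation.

ganraivunnixaid

Rule 1 (nasal place assimilation): /m/ precedes the alveolar consonant /r/, so it assimilates in place to [n]. /gamraipunnikaidw/ → ganraipunnikaidw.
Rule 2 (nasal place assimilation): no segment meets the environment; /ganraipunnikaidw/ is unchanged.
Rule 3 (intervocalic spirantization): /p/ is a stop between vowels /i/ and /u/, so it spirantizes to the fricative [f]. /k/ is a stop between vowels /i/ and /a/, so it spirantizes to the fricative [x]. /ganraipunnikaidw/ → ganraifunnixaidw.
Rule 4 (intervocalic voicing): /f/ is a voiceless obstruent between vowels /i/ and /u/, so it voices to [v]. /ganraifunnixaidw/ → ganraivunnixaidw.
Rule 5 (final cluster simplification): /w/ is the second consonant of a word-final cluster /dw/, so it deletes. /ganraivunnixaidw/ → ganraivunnixaid.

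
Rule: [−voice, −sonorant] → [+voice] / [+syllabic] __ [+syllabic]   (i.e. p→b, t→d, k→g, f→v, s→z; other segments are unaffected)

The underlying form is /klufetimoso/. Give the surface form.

kluvedimozo

Scanning /klufetimoso/: /k/ at position 1 is not in the conditioning environment; /f/ is a voiceless obstruent between vowels /u/ and /e/, so it voices to [v]; /t/ is a voiceless obstruent between vowels /e/ and /i/, so it voices to [d]; /s/ is a voiceless obstruent between vowels /o/ and /o/, so it voices to [z].
Result: [kluvedimozo].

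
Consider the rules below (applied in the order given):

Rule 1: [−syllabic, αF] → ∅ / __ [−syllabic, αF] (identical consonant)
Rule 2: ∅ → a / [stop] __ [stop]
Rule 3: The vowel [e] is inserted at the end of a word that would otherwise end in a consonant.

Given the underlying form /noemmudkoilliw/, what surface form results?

noemudakoiliwe

Rule 1 (degemination): /mm/ is a geminate; the first /m/ deletes. /ll/ is a geminate; the first /l/ deletes. /noemmudkoilliw/ → noemudkoiliw.
Rule 2 (stop-cluster a-epenthesis): /d/ and /k/ form a stop–stop cluster, so [a] is inserted between them. /noemudkoiliw/ → noemudakoiliw.
Rule 3 (final e-epenthesis): the form ends in the consonant /w/, so [e] is inserted word-finally. /noemudakoiliw/ → noemudakoiliwe.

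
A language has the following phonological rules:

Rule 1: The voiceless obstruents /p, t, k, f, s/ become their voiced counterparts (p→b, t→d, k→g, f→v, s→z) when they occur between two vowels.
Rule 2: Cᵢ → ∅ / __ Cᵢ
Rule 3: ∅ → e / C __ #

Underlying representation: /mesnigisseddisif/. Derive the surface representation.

mesnigisedizife

Rule 1 (intervocalic voicing): /s/ is a voiceless obstruent between vowels /i/ and /i/, so it voices to [z]. /mesnigisseddisif/ → mesnigisseddizif.
Rule 2 (degemination): /ss/ is a geminate; the first /s/ deletes. /dd/ is a geminate; the first /d/ deletes. /mesnigisseddizif/ → mesnigisedizif.
Rule 3 (final e-epenthesis): the form ends in the consonant /f/, so [e] is inserted word-finally. /mesnigisedizif/ → mesnigisedizife.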